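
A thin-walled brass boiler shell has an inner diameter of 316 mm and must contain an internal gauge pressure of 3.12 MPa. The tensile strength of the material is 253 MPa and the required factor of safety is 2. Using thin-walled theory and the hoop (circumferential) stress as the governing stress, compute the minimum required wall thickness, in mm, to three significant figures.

σ_allow = 253/2 = 126.5 MPa.
Hoop stress σ_h = pD/(2t), so t = pD/(2σ_allow) = 3.12×316/(2×126.5) = 3.897 mm.

t = 3.90 mm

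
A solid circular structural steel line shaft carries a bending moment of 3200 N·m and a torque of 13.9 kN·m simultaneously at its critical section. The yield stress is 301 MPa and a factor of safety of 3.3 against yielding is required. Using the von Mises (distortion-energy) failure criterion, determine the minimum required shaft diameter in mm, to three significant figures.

d = 112 mm

σ_allow = σ_y/n = 301/3.3 = 91.21 MPa.
For a solid shaft σ_b = 32M/(πd³) and τ = 16T/(πd³), so the von Mises stress is σ' = (16/πd³)·√(4M²+3T²).
√(4M²+3T²) = √(4×(3.200×10^6)² + 3×(1.390×10^7)²) = 2.491×10^7 N·mm.
d³ = 16×2.491×10^7/(π×91.21) = 1.391×10^6 mm³.
d = 111.6 mm.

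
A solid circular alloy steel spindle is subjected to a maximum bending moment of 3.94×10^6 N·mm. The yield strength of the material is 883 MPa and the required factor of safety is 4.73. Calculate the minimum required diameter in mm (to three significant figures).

d = 59.9 mm

σ_allow = 883/4.73 = 186.7 MPa.
For a solid circular section σ = 32M/(πd³), so d³ = 32M/(π σ_allow) = 32×3940000/(π×186.7) = 215000 mm³.
d = 59.91 mm.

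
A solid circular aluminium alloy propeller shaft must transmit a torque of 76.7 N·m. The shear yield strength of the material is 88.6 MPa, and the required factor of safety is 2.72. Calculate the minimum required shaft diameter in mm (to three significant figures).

Allowable shear stress τ_allow = 88.6/2.72 = 32.57 MPa.
For a solid shaft τ = 16T/(πd³), so d³ = 16T/(π τ_allow) = 16×76700/(π×32.57) = 11990 mm³.
d = (11990)^(1/3) = 22.89 mm.

d = 22.9 mm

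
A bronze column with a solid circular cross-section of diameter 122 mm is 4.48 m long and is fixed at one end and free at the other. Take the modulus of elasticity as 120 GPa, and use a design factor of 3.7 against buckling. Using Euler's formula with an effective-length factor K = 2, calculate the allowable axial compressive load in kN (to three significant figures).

I = πd⁴/64 = π×122⁴/64 = 1.087×10^7 mm⁴.
Effective length L_e = KL = 2×4.48 m = 8960 mm.
Euler critical load P_cr = π²EI/L_e² = π²×120000×1.087×10^7/8960² = 160400 N.
P_allow = P_cr/n = 160400/3.7 = 43360 N.

P_allow = 43.4 kN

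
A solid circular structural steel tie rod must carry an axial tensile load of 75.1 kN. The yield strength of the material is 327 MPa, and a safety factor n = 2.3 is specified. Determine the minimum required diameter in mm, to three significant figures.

Allowable stress σ_allow = 327/2.3 = 142.2 MPa.
Required area A = F/σ_allow = 75100/142.2 = 528.2 mm².
A = πd²/4 → d = √(4A/π) = 25.93 mm.

d = 25.9 mm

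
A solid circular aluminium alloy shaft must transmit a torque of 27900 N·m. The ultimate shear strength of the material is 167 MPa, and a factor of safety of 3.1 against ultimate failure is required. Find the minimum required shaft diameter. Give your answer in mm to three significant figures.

Allowable shear stress τ_allow = 167/3.1 = 53.87 MPa.
For a solid shaft τ = 16T/(πd³), so d³ = 16T/(π τ_allow) = 16×2.7900×10^7/(π×53.87) = 2.638×10^6 mm³.
d = (2.638×10^6)^(1/3) = 138.2 mm.

d = 138 mm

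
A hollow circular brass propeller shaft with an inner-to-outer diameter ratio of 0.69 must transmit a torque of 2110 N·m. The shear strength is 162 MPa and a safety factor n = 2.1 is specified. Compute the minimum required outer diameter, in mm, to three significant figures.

τ_allow = 162/2.1 = 77.14 MPa.
For a hollow shaft τ = 16T/[πd_o³(1−k⁴)] with k = 0.69, so 1−k⁴ = 0.7733.
d_o³ = 16T/[π τ_allow (1−k⁴)] = 16×2110000/(π×77.14×0.7733) = 180100 mm³.
d_o = 56.48 mm.

d_o = 56.5 mm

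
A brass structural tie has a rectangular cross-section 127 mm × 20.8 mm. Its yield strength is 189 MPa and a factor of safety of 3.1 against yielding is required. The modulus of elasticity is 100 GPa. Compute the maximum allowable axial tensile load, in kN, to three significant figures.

σ_allow = 189/3.1 = 60.97 MPa.
A = 127×20.8 = 2642 mm².
F_allow = σ_allow × A = 60.97×2642 = 161100 N.

F_allow = 161 kN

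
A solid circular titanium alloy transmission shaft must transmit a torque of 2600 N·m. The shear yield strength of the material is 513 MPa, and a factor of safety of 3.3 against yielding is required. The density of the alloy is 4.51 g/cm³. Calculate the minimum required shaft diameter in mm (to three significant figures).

Allowable shear stress τ_allow = 513/3.3 = 155.5 MPa.
For a solid shaft τ = 16T/(πd³), so d³ = 16T/(π τ_allow) = 16×2600000/(π×155.5) = 85180 mm³.
d = (85180)^(1/3) = 44.00 mm.

d = 44.0 mm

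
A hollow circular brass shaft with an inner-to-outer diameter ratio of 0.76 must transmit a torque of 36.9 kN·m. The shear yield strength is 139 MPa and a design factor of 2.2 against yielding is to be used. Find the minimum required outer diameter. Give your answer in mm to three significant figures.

d_o = 165 mm

τ_allow = 139/2.2 = 63.18 MPa.
For a hollow shaft τ = 16T/[πd_o³(1−k⁴)] with k = 0.76, so 1−k⁴ = 0.6664.
d_o³ = 16T/[π τ_allow (1−k⁴)] = 16×3.6900×10^7/(π×63.18×0.6664) = 4.464×10^6 mm³.
d_o = 164.6 mm.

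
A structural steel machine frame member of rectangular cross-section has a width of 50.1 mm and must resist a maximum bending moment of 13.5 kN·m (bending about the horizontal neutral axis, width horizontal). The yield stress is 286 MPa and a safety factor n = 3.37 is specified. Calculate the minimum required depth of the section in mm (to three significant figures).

σ_allow = 286/3.37 = 84.87 MPa.
For a rectangular section σ = 6M/(bh²), so h² = 6M/(b σ_allow) = 6×1.3500×10^7/(50.1×84.87) = 19050 mm².
h = 138.0 mm.

h = 138 mm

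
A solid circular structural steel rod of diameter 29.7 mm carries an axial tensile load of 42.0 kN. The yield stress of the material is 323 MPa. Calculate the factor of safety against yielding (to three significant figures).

n = 5.33

A = πd²/4 = 692.8 mm².
σ = F/A = 42000/692.8 = 60.62 MPa.
n = 323/60.62 = 5.328.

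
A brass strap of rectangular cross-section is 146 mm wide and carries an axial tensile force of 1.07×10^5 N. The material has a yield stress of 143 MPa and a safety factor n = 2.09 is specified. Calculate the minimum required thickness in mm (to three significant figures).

σ_allow = 143/2.09 = 68.42 MPa.
Required area A = F/σ_allow = 107000/68.42 = 1564 mm².
t = A/w = 1564/146 = 10.71 mm.

t = 10.7 mm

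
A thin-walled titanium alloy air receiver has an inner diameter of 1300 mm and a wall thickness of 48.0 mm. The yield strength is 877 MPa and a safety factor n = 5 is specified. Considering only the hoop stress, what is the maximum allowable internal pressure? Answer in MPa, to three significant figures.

p_allow = 13.0 MPa

σ_allow = 877/5 = 175.4 MPa.
σ_h = pD/(2t) → p_allow = 2σ_allow t/D = 2×175.4×48.0/1300 = 12.95 MPa.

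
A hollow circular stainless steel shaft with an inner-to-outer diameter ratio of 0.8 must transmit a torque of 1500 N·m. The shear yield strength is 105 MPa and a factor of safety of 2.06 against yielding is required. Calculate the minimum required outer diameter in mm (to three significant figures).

τ_allow = 105/2.06 = 50.97 MPa.
For a hollow shaft τ = 16T/[πd_o³(1−k⁴)] with k = 0.8, so 1−k⁴ = 0.5904.
d_o³ = 16T/[π τ_allow (1−k⁴)] = 16×1500000/(π×50.97×0.5904) = 253900 mm³.
d_o = 63.32 mm.

d_o = 63.3 mm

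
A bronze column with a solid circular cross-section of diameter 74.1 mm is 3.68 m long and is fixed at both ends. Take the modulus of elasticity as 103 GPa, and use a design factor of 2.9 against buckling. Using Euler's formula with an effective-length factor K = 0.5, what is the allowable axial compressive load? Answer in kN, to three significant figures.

I = πd⁴/64 = π×74.1⁴/64 = 1.480×10^6 mm⁴.
Effective length L_e = KL = 0.5×3.68 m = 1840 mm.
Euler critical load P_cr = π²EI/L_e² = π²×103000×1.480×10^6/1840² = 444400 N.
P_allow = P_cr/n = 444400/2.9 = 153200 N.

P_allow = 153 kN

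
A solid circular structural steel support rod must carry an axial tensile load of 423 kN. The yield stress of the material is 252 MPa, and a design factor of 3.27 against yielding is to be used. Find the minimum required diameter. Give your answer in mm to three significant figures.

Allowable stress σ_allow = 252/3.27 = 77.06 MPa.
Required area A = F/σ_allow = 423000/77.06 = 5489 mm².
A = πd²/4 → d = √(4A/π) = 83.60 mm.

d = 83.6 mm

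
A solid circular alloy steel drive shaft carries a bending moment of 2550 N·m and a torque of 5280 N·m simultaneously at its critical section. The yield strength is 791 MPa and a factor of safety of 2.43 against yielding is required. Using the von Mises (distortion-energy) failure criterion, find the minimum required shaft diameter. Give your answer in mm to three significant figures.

d = 54.7 mm

σ_allow = σ_y/n = 791/2.43 = 325.5 MPa.
For a solid shaft σ_b = 32M/(πd³) and τ = 16T/(πd³), so the von Mises stress is σ' = (16/πd³)·√(4M²+3T²).
√(4M²+3T²) = √(4×(2.550×10^6)² + 3×(5.280×10^6)²) = 1.047×10^7 N·mm.
d³ = 16×1.047×10^7/(π×325.5) = 163800 mm³.
d = 54.72 mm.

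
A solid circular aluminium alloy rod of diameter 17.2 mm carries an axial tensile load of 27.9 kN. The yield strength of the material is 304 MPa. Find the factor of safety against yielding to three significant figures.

A = πd²/4 = 232.4 mm².
σ = F/A = 27900/232.4 = 120.1 MPa.
n = 304/120.1 = 2.532.

n = 2.53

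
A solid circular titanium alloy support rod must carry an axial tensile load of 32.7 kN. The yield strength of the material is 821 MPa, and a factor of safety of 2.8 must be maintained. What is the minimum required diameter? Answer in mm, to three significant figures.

Allowable stress σ_allow = 821/2.8 = 293.2 MPa.
Required area A = F/σ_allow = 32700/293.2 = 111.5 mm².
A = πd²/4 → d = √(4A/π) = 11.92 mm.

d = 11.9 mm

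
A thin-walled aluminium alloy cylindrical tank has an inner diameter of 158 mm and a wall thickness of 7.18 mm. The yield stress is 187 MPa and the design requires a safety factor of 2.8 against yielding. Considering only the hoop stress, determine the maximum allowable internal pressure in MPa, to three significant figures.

σ_allow = 187/2.8 = 66.79 MPa.
σ_h = pD/(2t) → p_allow = 2σ_allow t/D = 2×66.79×7.18/158 = 6.070 MPa.

p_allow = 6.07 MPa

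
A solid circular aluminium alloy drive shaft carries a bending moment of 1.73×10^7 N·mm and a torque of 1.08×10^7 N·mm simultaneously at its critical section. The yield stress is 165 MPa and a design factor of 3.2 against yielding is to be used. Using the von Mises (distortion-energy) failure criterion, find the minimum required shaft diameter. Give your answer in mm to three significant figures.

d = 157 mm

σ_allow = σ_y/n = 165/3.2 = 51.56 MPa.
For a solid shaft σ_b = 32M/(πd³) and τ = 16T/(πd³), so the von Mises stress is σ' = (16/πd³)·√(4M²+3T²).
√(4M²+3T²) = √(4×(1.730×10^7)² + 3×(1.080×10^7)²) = 3.933×10^7 N·mm.
d³ = 16×3.933×10^7/(π×51.56) = 3.885×10^6 mm³.
d = 157.2 mm.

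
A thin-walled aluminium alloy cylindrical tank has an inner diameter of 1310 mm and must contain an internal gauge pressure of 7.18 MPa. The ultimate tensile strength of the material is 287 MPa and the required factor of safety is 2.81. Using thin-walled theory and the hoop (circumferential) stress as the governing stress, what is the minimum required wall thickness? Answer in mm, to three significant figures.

t = 46.0 mm

σ_allow = 287/2.81 = 102.1 MPa.
Hoop stress σ_h = pD/(2t), so t = pD/(2σ_allow) = 7.18×1310/(2×102.1) = 46.05 mm.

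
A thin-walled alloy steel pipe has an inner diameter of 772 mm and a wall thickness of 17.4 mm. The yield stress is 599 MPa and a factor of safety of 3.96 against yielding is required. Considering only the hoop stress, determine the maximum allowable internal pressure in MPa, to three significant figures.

σ_allow = 599/3.96 = 151.3 MPa.
σ_h = pD/(2t) → p_allow = 2σ_allow t/D = 2×151.3×17.4/772 = 6.819 MPa.

p_allow = 6.82 MPa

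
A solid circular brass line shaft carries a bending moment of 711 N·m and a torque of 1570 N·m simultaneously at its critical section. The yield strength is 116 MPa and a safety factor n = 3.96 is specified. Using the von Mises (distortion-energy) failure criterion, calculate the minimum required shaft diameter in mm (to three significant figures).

d = 81.1 mm

σ_allow = σ_y/n = 116/3.96 = 29.29 MPa.
For a solid shaft σ_b = 32M/(πd³) and τ = 16T/(πd³), so the von Mises stress is σ' = (16/πd³)·√(4M²+3T²).
√(4M²+3T²) = √(4×(711000)² + 3×(1.570×10^6)²) = 3.069×10^6 N·mm.
d³ = 16×3.069×10^6/(π×29.29) = 533500 mm³.
d = 81.11 mm.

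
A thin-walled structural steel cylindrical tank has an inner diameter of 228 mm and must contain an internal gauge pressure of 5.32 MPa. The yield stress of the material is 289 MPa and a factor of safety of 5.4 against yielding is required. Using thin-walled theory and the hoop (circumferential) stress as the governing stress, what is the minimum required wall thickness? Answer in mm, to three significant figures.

t = 11.3 mm

σ_allow = 289/5.4 = 53.52 MPa.
Hoop stress σ_h = pD/(2t), so t = pD/(2σ_allow) = 5.32×228/(2×53.52) = 11.33 mm.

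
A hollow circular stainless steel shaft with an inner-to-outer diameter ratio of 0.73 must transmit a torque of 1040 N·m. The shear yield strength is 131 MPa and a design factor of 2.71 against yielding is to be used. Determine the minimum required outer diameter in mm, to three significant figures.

d_o = 53.5 mm

τ_allow = 131/2.71 = 48.34 MPa.
For a hollow shaft τ = 16T/[πd_o³(1−k⁴)] with k = 0.73, so 1−k⁴ = 0.7160.
d_o³ = 16T/[π τ_allow (1−k⁴)] = 16×1040000/(π×48.34×0.7160) = 153000 mm³.
d_o = 53.49 mm.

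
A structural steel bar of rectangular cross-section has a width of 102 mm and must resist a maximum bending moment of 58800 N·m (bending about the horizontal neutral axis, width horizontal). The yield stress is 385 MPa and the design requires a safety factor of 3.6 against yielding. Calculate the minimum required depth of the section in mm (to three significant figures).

h = 180 mm

σ_allow = 385/3.6 = 106.9 MPa.
For a rectangular section σ = 6M/(bh²), so h² = 6M/(b σ_allow) = 6×5.8800×10^7/(102×106.9) = 32340 mm².
h = 179.8 mm.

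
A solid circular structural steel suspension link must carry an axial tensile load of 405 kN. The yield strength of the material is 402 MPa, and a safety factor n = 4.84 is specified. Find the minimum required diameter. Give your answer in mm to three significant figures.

d = 78.8 mm

Allowable stress σ_allow = 402/4.84 = 83.06 MPa.
Required area A = F/σ_allow = 405000/83.06 = 4876 mm².
A = πd²/4 → d = √(4A/π) = 78.79 mm.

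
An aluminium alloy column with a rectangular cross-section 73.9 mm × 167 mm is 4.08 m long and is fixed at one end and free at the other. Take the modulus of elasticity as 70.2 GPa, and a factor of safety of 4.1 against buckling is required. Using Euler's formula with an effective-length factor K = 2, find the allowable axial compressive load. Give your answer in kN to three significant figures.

P_allow = 14.3 kN

Buckling occurs about the weak axis: I_min = h·b³/12 = 167×73.9³/12 = 5.617×10^6 mm⁴ (b = 73.9 mm is the smaller dimension).
Effective length L_e = KL = 2×4.08 m = 8160 mm.
Euler critical load P_cr = π²EI/L_e² = π²×70200×5.617×10^6/8160² = 58440 N.
P_allow = P_cr/n = 58440/4.1 = 14250 N.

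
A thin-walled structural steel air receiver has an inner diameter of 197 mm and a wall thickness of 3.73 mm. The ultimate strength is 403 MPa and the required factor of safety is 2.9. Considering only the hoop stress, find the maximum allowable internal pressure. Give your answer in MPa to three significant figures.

σ_allow = 403/2.9 = 139.0 MPa.
σ_h = pD/(2t) → p_allow = 2σ_allow t/D = 2×139.0×3.73/197 = 5.262 MPa.

p_allow = 5.26 MPa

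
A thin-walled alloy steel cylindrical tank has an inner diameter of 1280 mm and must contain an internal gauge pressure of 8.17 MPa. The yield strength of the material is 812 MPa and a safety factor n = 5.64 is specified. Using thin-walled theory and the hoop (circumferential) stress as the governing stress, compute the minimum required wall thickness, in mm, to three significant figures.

t = 36.3 mm

σ_allow = 812/5.64 = 144.0 MPa.
Hoop stress σ_h = pD/(2t), so t = pD/(2σ_allow) = 8.17×1280/(2×144.0) = 36.32 mm.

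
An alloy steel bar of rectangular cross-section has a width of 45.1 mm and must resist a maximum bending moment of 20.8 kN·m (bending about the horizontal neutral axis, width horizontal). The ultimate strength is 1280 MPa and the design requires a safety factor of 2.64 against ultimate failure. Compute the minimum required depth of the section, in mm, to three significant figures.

h = 75.5 mm

σ_allow = 1280/2.64 = 484.8 MPa.
For a rectangular section σ = 6M/(bh²), so h² = 6M/(b σ_allow) = 6×2.0800×10^7/(45.1×484.8) = 5707 mm².
h = 75.55 mm.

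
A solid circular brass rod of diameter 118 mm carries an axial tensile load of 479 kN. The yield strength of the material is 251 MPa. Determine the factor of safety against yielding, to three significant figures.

A = πd²/4 = 10940 mm².
σ = F/A = 479000/10940 = 43.80 MPa.
n = 251/43.80 = 5.730.

n = 5.73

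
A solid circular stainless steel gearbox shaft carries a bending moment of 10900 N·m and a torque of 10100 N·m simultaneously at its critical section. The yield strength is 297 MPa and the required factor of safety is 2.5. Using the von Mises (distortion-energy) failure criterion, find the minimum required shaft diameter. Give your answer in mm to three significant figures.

d = 106 mm

σ_allow = σ_y/n = 297/2.5 = 118.8 MPa.
For a solid shaft σ_b = 32M/(πd³) and τ = 16T/(πd³), so the von Mises stress is σ' = (16/πd³)·√(4M²+3T²).
√(4M²+3T²) = √(4×(1.090×10^7)² + 3×(1.010×10^7)²) = 2.795×10^7 N·mm.
d³ = 16×2.795×10^7/(π×118.8) = 1.198×10^6 mm³.
d = 106.2 mm.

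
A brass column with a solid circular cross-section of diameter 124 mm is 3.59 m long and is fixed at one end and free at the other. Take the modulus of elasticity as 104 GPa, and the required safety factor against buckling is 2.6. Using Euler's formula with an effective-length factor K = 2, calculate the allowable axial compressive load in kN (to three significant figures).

P_allow = 88.9 kN

I = πd⁴/64 = π×124⁴/64 = 1.161×10^7 mm⁴.
Effective length L_e = KL = 2×3.59 m = 7180 mm.
Euler critical load P_cr = π²EI/L_e² = π²×104000×1.161×10^7/7180² = 231100 N.
P_allow = P_cr/n = 231100/2.6 = 88870 N.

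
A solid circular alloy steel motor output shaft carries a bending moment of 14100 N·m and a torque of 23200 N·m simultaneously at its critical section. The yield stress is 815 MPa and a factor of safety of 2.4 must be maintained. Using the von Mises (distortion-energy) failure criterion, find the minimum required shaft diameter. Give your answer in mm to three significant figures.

σ_allow = σ_y/n = 815/2.4 = 339.6 MPa.
For a solid shaft σ_b = 32M/(πd³) and τ = 16T/(πd³), so the von Mises stress is σ' = (16/πd³)·√(4M²+3T²).
√(4M²+3T²) = √(4×(1.410×10^7)² + 3×(2.320×10^7)²) = 4.909×10^7 N·mm.
d³ = 16×4.909×10^7/(π×339.6) = 736300 mm³.
d = 90.30 mm.

d = 90.3 mm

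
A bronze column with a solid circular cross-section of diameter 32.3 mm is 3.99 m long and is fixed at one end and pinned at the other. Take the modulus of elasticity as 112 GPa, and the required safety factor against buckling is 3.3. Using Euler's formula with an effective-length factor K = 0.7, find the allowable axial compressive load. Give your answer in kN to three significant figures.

I = πd⁴/64 = π×32.3⁴/64 = 53430 mm⁴.
Effective length L_e = KL = 0.7×3.99 m = 2793 mm.
Euler critical load P_cr = π²EI/L_e² = π²×112000×53430/2793² = 7571 N.
P_allow = P_cr/n = 7571/3.3 = 2294 N.

P_allow = 2.29 kN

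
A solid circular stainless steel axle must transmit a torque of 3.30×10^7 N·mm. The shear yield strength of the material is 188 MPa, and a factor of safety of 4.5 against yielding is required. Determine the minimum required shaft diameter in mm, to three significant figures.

Allowable shear stress τ_allow = 188/4.5 = 41.78 MPa.
For a solid shaft τ = 16T/(πd³), so d³ = 16T/(π τ_allow) = 16×3.3000×10^7/(π×41.78) = 4.023×10^6 mm³.
d = (4.023×10^6)^(1/3) = 159.0 mm.

d = 159 mm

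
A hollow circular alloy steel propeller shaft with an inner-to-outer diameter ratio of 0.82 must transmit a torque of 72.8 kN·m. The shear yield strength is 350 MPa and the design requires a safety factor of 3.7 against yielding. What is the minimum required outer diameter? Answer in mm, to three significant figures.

d_o = 193 mm

τ_allow = 350/3.7 = 94.59 MPa.
For a hollow shaft τ = 16T/[πd_o³(1−k⁴)] with k = 0.82, so 1−k⁴ = 0.5479.
d_o³ = 16T/[π τ_allow (1−k⁴)] = 16×7.2800×10^7/(π×94.59×0.5479) = 7.154×10^6 mm³.
d_o = 192.7 mm.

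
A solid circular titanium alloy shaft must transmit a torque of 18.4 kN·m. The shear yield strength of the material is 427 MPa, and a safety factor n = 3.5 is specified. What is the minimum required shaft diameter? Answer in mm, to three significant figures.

d = 91.6 mm

Allowable shear stress τ_allow = 427/3.5 = 122.0 MPa.
For a solid shaft τ = 16T/(πd³), so d³ = 16T/(π τ_allow) = 16×1.8400×10^7/(π×122.0) = 768100 mm³.
d = (768100)^(1/3) = 91.58 mm.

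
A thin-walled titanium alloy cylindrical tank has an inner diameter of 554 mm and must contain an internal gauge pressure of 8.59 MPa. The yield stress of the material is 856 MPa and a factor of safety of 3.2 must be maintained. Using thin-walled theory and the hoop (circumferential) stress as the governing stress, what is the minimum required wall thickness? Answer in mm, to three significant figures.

σ_allow = 856/3.2 = 267.5 MPa.
Hoop stress σ_h = pD/(2t), so t = pD/(2σ_allow) = 8.59×554/(2×267.5) = 8.895 mm.

t = 8.90 mm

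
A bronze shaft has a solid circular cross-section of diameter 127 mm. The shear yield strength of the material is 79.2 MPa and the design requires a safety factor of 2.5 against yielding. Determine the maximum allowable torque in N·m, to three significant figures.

T_allow = 12700 N·m

τ_allow = 79.2/2.5 = 31.68 MPa.
For a solid shaft T_allow = τ_allow·πd³/16; πd³/16 = π×127³/16 = 402200 mm³.
T_allow = 31.68×402200 = 1.274×10^7 N·mm = 12740 N·m.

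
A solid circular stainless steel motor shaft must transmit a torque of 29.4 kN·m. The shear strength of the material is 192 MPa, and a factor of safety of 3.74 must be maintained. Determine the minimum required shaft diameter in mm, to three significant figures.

Allowable shear stress τ_allow = 192/3.74 = 51.34 MPa.
For a solid shaft τ = 16T/(πd³), so d³ = 16T/(π τ_allow) = 16×2.9400×10^7/(π×51.34) = 2.917×10^6 mm³.
d = (2.917×10^6)^(1/3) = 142.9 mm.

d = 143 mm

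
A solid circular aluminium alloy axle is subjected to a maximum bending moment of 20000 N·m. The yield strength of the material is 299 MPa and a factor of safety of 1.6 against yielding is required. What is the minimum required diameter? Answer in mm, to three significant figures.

σ_allow = 299/1.6 = 186.9 MPa.
For a solid circular section σ = 32M/(πd³), so d³ = 32M/(π σ_allow) = 32×2.0000×10^7/(π×186.9) = 1.090×10^6 mm³.
d = 102.9 mm.

d = 103 mm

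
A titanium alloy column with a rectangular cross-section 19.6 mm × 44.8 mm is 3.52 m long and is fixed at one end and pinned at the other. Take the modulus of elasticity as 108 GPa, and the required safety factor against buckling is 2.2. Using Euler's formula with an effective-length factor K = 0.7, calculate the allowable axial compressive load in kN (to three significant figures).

Buckling occurs about the weak axis: I_min = h·b³/12 = 44.8×19.6³/12 = 28110 mm⁴ (b = 19.6 mm is the smaller dimension).
Effective length L_e = KL = 0.7×3.52 m = 2464 mm.
Euler critical load P_cr = π²EI/L_e² = π²×108000×28110/2464² = 4935 N.
P_allow = P_cr/n = 4935/2.2 = 2243 N.

P_allow = 2.24 kN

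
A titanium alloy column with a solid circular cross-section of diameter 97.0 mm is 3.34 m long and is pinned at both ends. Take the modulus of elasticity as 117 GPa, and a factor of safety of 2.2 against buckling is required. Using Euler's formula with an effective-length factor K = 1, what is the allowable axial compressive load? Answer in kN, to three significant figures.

I = πd⁴/64 = π×97.0⁴/64 = 4.346×10^6 mm⁴.
Effective length L_e = KL = 1×3.34 m = 3340 mm.
Euler critical load P_cr = π²EI/L_e² = π²×117000×4.346×10^6/3340² = 449800 N.
P_allow = P_cr/n = 449800/2.2 = 204500 N.

P_allow = 204 kN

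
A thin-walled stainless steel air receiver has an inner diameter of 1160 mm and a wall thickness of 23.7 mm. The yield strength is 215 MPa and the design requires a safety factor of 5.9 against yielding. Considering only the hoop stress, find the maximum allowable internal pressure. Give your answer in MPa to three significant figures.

σ_allow = 215/5.9 = 36.44 MPa.
σ_h = pD/(2t) → p_allow = 2σ_allow t/D = 2×36.44×23.7/1160 = 1.489 MPa.

p_allow = 1.49 MPa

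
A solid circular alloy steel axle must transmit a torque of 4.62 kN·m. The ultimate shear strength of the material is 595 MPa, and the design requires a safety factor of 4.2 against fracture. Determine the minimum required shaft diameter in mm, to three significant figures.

d = 55.0 mm

Allowable shear stress τ_allow = 595/4.2 = 141.7 MPa.
For a solid shaft τ = 16T/(πd³), so d³ = 16T/(π τ_allow) = 16×4620000/(π×141.7) = 166100 mm³.
d = (166100)^(1/3) = 54.97 mm.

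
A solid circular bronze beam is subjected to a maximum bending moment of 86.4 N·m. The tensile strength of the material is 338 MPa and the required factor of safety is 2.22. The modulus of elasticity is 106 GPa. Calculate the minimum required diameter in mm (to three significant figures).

d = 17.9 mm

σ_allow = 338/2.22 = 152.3 MPa.
For a solid circular section σ = 32M/(πd³), so d³ = 32M/(π σ_allow) = 32×86400/(π×152.3) = 5780 mm³.
d = 17.95 mm.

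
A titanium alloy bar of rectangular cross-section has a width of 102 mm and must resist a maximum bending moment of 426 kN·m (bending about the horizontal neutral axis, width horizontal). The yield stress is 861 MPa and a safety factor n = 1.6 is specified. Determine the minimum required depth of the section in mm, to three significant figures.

σ_allow = 861/1.6 = 538.1 MPa.
For a rectangular section σ = 6M/(bh²), so h² = 6M/(b σ_allow) = 6×4.2600×10^8/(102×538.1) = 46570 mm².
h = 215.8 mm.

h = 216 mm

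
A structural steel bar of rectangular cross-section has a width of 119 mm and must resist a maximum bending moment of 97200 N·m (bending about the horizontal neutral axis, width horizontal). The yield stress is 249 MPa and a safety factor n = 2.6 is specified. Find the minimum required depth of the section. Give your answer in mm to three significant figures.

h = 226 mm

σ_allow = 249/2.6 = 95.77 MPa.
For a rectangular section σ = 6M/(bh²), so h² = 6M/(b σ_allow) = 6×9.7200×10^7/(119×95.77) = 51170 mm².
h = 226.2 mm.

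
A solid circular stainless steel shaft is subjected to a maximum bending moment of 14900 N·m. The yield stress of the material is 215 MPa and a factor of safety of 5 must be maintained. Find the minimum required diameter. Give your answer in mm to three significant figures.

σ_allow = 215/5 = 43.00 MPa.
For a solid circular section σ = 32M/(πd³), so d³ = 32M/(π σ_allow) = 32×1.4900×10^7/(π×43.00) = 3.530×10^6 mm³.
d = 152.3 mm.

d = 152 mm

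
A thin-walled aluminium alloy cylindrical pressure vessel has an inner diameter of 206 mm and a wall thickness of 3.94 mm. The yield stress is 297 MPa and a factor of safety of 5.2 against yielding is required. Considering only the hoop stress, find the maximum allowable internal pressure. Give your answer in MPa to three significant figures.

p_allow = 2.18 MPa

σ_allow = 297/5.2 = 57.12 MPa.
σ_h = pD/(2t) → p_allow = 2σ_allow t/D = 2×57.12×3.94/206 = 2.185 MPa.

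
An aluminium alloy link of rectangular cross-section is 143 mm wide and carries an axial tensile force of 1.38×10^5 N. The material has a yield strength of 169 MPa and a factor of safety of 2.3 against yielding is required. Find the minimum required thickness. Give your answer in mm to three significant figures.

σ_allow = 169/2.3 = 73.48 MPa.
Required area A = F/σ_allow = 138000/73.48 = 1878 mm².
t = A/w = 1878/143 = 13.13 mm.

t = 13.1 mm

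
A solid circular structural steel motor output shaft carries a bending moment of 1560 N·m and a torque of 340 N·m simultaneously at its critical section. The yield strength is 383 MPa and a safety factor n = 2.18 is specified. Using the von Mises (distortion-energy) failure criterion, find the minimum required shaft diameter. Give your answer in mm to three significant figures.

d = 45.2 mm

σ_allow = σ_y/n = 383/2.18 = 175.7 MPa.
For a solid shaft σ_b = 32M/(πd³) and τ = 16T/(πd³), so the von Mises stress is σ' = (16/πd³)·√(4M²+3T²).
√(4M²+3T²) = √(4×(1.560×10^6)² + 3×(340000)²) = 3.175×10^6 N·mm.
d³ = 16×3.175×10^6/(π×175.7) = 92040 mm³.
d = 45.15 mm.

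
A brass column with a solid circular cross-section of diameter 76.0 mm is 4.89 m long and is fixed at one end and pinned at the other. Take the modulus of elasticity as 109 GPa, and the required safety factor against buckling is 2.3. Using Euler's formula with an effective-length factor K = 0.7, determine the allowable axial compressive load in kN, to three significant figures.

P_allow = 65.4 kN

I = πd⁴/64 = π×76.0⁴/64 = 1.638×10^6 mm⁴.
Effective length L_e = KL = 0.7×4.89 m = 3423 mm.
Euler critical load P_cr = π²EI/L_e² = π²×109000×1.638×10^6/3423² = 150400 N.
P_allow = P_cr/n = 150400/2.3 = 65370 N.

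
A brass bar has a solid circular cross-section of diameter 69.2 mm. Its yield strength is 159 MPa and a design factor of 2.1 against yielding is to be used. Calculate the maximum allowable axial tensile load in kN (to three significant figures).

σ_allow = 159/2.1 = 75.71 MPa.
A = πd²/4 = π×69.2²/4 = 3761 mm².
F_allow = σ_allow × A = 75.71×3761 = 284800 N.

F_allow = 285 kN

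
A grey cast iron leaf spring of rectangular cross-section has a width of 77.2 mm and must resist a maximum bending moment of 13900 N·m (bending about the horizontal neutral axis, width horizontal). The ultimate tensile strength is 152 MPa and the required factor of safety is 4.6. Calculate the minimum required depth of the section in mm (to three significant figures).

h = 181 mm

σ_allow = 152/4.6 = 33.04 MPa.
For a rectangular section σ = 6M/(bh²), so h² = 6M/(b σ_allow) = 6×1.3900×10^7/(77.2×33.04) = 32690 mm².
h = 180.8 mm.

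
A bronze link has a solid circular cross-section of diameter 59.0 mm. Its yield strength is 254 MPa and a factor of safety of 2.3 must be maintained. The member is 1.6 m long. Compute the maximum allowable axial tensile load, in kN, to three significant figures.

σ_allow = 254/2.3 = 110.4 MPa.
A = πd²/4 = π×59.0²/4 = 2734 mm².
F_allow = σ_allow × A = 110.4×2734 = 301900 N.

F_allow = 302 kN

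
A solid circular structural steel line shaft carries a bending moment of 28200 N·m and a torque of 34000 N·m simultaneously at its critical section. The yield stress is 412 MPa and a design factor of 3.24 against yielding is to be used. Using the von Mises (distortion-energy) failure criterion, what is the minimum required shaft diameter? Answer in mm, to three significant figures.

d = 148 mm

σ_allow = σ_y/n = 412/3.24 = 127.2 MPa.
For a solid shaft σ_b = 32M/(πd³) and τ = 16T/(πd³), so the von Mises stress is σ' = (16/πd³)·√(4M²+3T²).
√(4M²+3T²) = √(4×(2.820×10^7)² + 3×(3.400×10^7)²) = 8.154×10^7 N·mm.
d³ = 16×8.154×10^7/(π×127.2) = 3.266×10^6 mm³.
d = 148.4 mm.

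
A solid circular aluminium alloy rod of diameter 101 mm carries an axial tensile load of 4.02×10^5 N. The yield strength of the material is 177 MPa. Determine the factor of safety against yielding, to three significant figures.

A = πd²/4 = 8012 mm².
σ = F/A = 402000/8012 = 50.18 MPa.
n = 177/50.18 = 3.528.

n = 3.53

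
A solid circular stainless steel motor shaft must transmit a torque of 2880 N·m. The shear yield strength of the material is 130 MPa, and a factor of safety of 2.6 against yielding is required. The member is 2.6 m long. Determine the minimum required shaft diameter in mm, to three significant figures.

Allowable shear stress τ_allow = 130/2.6 = 50.00 MPa.
For a solid shaft τ = 16T/(πd³), so d³ = 16T/(π τ_allow) = 16×2880000/(π×50.00) = 293400 mm³.
d = (293400)^(1/3) = 66.45 mm.

d = 66.4 mm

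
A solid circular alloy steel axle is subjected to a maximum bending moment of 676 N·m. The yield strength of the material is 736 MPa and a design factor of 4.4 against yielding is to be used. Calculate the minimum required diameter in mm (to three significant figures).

d = 34.5 mm

σ_allow = 736/4.4 = 167.3 MPa.
For a solid circular section σ = 32M/(πd³), so d³ = 32M/(π σ_allow) = 32×676000/(π×167.3) = 41160 mm³.
d = 34.53 mm.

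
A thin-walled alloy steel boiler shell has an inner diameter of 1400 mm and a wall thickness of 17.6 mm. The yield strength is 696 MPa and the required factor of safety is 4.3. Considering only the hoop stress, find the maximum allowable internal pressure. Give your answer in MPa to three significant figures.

p_allow = 4.07 MPa

σ_allow = 696/4.3 = 161.9 MPa.
σ_h = pD/(2t) → p_allow = 2σ_allow t/D = 2×161.9×17.6/1400 = 4.070 MPa.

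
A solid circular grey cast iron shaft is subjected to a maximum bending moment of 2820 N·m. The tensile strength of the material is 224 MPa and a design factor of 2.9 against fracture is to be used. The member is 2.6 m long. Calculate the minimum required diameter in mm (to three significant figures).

d = 71.9 mm

σ_allow = 224/2.9 = 77.24 MPa.
For a solid circular section σ = 32M/(πd³), so d³ = 32M/(π σ_allow) = 32×2820000/(π×77.24) = 371900 mm³.
d = 71.91 mm.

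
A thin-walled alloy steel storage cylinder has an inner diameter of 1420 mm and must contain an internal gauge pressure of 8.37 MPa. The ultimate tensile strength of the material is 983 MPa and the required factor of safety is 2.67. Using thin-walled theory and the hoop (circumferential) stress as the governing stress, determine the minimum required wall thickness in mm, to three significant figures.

σ_allow = 983/2.67 = 368.2 MPa.
Hoop stress σ_h = pD/(2t), so t = pD/(2σ_allow) = 8.37×1420/(2×368.2) = 16.14 mm.

t = 16.1 mm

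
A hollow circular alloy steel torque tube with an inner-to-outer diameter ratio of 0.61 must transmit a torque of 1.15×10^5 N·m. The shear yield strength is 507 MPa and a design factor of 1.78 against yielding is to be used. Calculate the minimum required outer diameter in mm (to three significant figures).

τ_allow = 507/1.78 = 284.8 MPa.
For a hollow shaft τ = 16T/[πd_o³(1−k⁴)] with k = 0.61, so 1−k⁴ = 0.8615.
d_o³ = 16T/[π τ_allow (1−k⁴)] = 16×1.1500×10^8/(π×284.8×0.8615) = 2.387×10^6 mm³.
d_o = 133.6 mm.

d_o = 134 mm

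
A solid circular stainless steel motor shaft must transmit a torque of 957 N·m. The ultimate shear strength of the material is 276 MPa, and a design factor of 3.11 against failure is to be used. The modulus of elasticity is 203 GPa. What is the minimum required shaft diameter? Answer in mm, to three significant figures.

d = 38.0 mm

Allowable shear stress τ_allow = 276/3.11 = 88.75 MPa.
For a solid shaft τ = 16T/(πd³), so d³ = 16T/(π τ_allow) = 16×957000/(π×88.75) = 54920 mm³.
d = (54920)^(1/3) = 38.01 mm.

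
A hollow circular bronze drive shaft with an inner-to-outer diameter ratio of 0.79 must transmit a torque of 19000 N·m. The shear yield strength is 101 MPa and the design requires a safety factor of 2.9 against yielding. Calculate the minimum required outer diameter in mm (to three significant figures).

d_o = 166 mm

τ_allow = 101/2.9 = 34.83 MPa.
For a hollow shaft τ = 16T/[πd_o³(1−k⁴)] with k = 0.79, so 1−k⁴ = 0.6105.
d_o³ = 16T/[π τ_allow (1−k⁴)] = 16×1.9000×10^7/(π×34.83×0.6105) = 4.551×10^6 mm³.
d_o = 165.7 mm.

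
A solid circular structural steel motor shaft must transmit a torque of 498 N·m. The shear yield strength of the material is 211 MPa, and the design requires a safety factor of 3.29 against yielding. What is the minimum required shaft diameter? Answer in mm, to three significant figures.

Allowable shear stress τ_allow = 211/3.29 = 64.13 MPa.
For a solid shaft τ = 16T/(πd³), so d³ = 16T/(π τ_allow) = 16×498000/(π×64.13) = 39550 mm³.
d = (39550)^(1/3) = 34.07 mm.

d = 34.1 mm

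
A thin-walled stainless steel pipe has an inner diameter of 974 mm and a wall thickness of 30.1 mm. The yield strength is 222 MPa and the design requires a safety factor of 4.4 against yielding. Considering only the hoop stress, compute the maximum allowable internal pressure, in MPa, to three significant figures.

p_allow = 3.12 MPa

σ_allow = 222/4.4 = 50.45 MPa.
σ_h = pD/(2t) → p_allow = 2σ_allow t/D = 2×50.45×30.1/974 = 3.118 MPa.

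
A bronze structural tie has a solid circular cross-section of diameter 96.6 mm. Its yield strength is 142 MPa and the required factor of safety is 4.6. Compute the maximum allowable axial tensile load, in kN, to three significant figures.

F_allow = 226 kN

σ_allow = 142/4.6 = 30.87 MPa.
A = πd²/4 = π×96.6²/4 = 7329 mm².
F_allow = σ_allow × A = 30.87×7329 = 226200 N.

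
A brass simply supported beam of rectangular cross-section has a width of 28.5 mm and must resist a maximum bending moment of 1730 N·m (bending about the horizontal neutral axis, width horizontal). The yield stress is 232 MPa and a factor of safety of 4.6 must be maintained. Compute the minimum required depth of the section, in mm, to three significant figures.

σ_allow = 232/4.6 = 50.43 MPa.
For a rectangular section σ = 6M/(bh²), so h² = 6M/(b σ_allow) = 6×1730000/(28.5×50.43) = 7221 mm².
h = 84.98 mm.

h = 85.0 mm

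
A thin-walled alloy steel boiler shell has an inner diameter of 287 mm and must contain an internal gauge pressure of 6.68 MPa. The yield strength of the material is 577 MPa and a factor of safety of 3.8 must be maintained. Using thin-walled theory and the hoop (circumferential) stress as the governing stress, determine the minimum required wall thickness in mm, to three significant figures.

t = 6.31 mm

σ_allow = 577/3.8 = 151.8 MPa.
Hoop stress σ_h = pD/(2t), so t = pD/(2σ_allow) = 6.68×287/(2×151.8) = 6.313 mm.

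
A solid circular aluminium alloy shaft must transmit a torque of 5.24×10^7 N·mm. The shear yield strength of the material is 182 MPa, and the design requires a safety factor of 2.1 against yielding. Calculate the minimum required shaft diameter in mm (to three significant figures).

Allowable shear stress τ_allow = 182/2.1 = 86.67 MPa.
For a solid shaft τ = 16T/(πd³), so d³ = 16T/(π τ_allow) = 16×5.2400×10^7/(π×86.67) = 3.079×10^6 mm³.
d = (3.079×10^6)^(1/3) = 145.5 mm.

d = 145 mm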